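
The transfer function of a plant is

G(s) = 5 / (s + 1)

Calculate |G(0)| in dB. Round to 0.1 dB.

G(0) = 5 / (1) = 5
20 log₁₀(5) ≈ 13.98 dB

14.0 dB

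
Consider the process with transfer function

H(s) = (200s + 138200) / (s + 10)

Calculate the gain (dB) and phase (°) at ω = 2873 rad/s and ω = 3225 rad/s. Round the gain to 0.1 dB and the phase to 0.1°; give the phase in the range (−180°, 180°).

ω = 2873: 46.3 dB, -13.3°; ω = 3225: 46.2 dB, -11.9°

Substitute s = j2873:
Numerator: 200(j2873) + 138200 = 138200 + j574600
Denominator: (j2873) + 10 = 10 + j2873
|N| = √(138200² + 574600²) ≈ 5.9099e+05, ∠N ≈ 76.48°
|D| = √(10² + 2873²) ≈ 2873, ∠D ≈ 89.80°
|H| = 5.9099e+05 / 2873 ≈ 205.7
Gain = 20 log₁₀(205.7) ≈ 46.26 dB
∠H = 76.48° − 89.80° = -13.32°

Substitute s = j3225:
Numerator: 200(j3225) + 138200 = 138200 + j645000
Denominator: (j3225) + 10 = 10 + j3225
|N| = √(138200² + 645000²) ≈ 6.5964e+05, ∠N ≈ 77.91°
|D| = √(10² + 3225²) ≈ 3225, ∠D ≈ 89.82°
|H| = 6.5964e+05 / 3225 ≈ 204.54
Gain = 20 log₁₀(204.54) ≈ 46.22 dB
∠H = 77.91° − 89.82° = -11.91°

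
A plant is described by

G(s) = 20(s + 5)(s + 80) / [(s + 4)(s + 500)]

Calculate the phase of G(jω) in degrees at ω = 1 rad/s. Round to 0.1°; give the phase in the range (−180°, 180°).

-2.1°

At s = jω = j1:
zero (s+5): 5 + j1 → |·| = √(5²+1²) = √26 ≈ 5.099, ∠ = arctan(1/5) ≈ 11.31°
zero (s+80): 80 + j1 → |·| = √(80²+1²) = √6401 ≈ 80.006, ∠ = arctan(1/80) ≈ 0.72°
pole (s+4): 4 + j1 → |·| = √(4²+1²) = √17 ≈ 4.1231, ∠ = arctan(1/4) ≈ 14.04°
pole (s+500): 500 + j1 → |·| = √(500²+1²) = √250001 ≈ 500, ∠ = arctan(1/500) ≈ 0.11°
∠G = 12.03° − 14.15° = -2.12°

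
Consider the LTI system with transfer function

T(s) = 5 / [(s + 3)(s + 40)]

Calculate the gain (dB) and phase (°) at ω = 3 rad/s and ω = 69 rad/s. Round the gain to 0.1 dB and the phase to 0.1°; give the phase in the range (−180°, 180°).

At s = jω = j3:
pole (s+3): 3 + j3 → |·| = √(3²+3²) = √18 ≈ 4.2426, ∠ = arctan(3/3) ≈ 45.00°
pole (s+40): 40 + j3 → |·| = √(40²+3²) = √1609 ≈ 40.112, ∠ = arctan(3/40) ≈ 4.29°
|T| = 5 / 170.18 ≈ 0.029381
Gain = 20 log₁₀(0.029381) ≈ -30.64 dB
∠T = 0.00° − 49.29° = -49.29°

At s = jω = j69:
pole (s+3): 3 + j69 → |·| = √(3²+69²) = √4770 ≈ 69.065, ∠ = arctan(69/3) ≈ 87.51°
pole (s+40): 40 + j69 → |·| = √(40²+69²) = √6361 ≈ 79.756, ∠ = arctan(69/40) ≈ 59.90°
|T| = 5 / 5508.3 ≈ 0.00090772
Gain = 20 log₁₀(0.00090772) ≈ -60.84 dB
∠T = 0.00° − 147.41° = -147.41°

ω = 3: -30.6 dB, -49.3°; ω = 69: -60.8 dB, -147.4°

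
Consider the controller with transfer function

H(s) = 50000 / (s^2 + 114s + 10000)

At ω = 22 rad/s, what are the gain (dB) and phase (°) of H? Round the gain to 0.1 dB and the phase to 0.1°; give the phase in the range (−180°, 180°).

At s = jω = j22:
quadratic: (j22)² + 114·j22 + 10000 = 9516 + j2508 → |·| ≈ 9841, ∠ ≈ 14.76°
|H| = 50000 / 9841 ≈ 5.0808
Gain = 20 log₁₀(5.0808) ≈ 14.12 dB
∠H = 0.00° − 14.76° = -14.76°

14.1 dB, -14.8°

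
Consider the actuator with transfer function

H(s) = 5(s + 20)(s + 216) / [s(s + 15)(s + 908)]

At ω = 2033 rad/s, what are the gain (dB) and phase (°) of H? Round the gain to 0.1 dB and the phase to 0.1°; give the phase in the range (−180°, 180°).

At s = jω = j2033:
zero (s+20): 20 + j2033 → |·| = √(20²+2033²) = √4133489 ≈ 2033.1, ∠ = arctan(2033/20) ≈ 89.44°
zero (s+216): 216 + j2033 → |·| = √(216²+2033²) = √4179745 ≈ 2044.4, ∠ = arctan(2033/216) ≈ 83.94°
pole (s+15): 15 + j2033 → |·| = √(15²+2033²) = √4133314 ≈ 2033.1, ∠ = arctan(2033/15) ≈ 89.58°
pole (s+908): 908 + j2033 → |·| = √(908²+2033²) = √4957553 ≈ 2226.6, ∠ = arctan(2033/908) ≈ 65.93°
pole at origin: |s| = 2033, ∠ = 90.00° (in denominator)
|H| = 5 · 4.1565e+06 / 9.2032e+09 ≈ 0.0022582
Gain = 20 log₁₀(0.0022582) ≈ -52.92 dB
∠H = 173.38° − 245.51° = -72.13°

-52.9 dB, -72.1°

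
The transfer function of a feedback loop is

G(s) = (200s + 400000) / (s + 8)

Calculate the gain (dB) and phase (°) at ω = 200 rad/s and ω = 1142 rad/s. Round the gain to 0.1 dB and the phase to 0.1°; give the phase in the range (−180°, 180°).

Substitute s = j200:
Numerator: 200(j200) + 400000 = 400000 + j40000
Denominator: (j200) + 8 = 8 + j200
|N| = √(400000² + 40000²) ≈ 4.02e+05, ∠N ≈ 5.71°
|D| = √(8² + 200²) ≈ 200.16, ∠D ≈ 87.71°
|G| = 4.02e+05 / 200.16 ≈ 2008.4
Gain = 20 log₁₀(2008.4) ≈ 66.06 dB
∠G = 5.71° − 87.71° = -82.00°

Substitute s = j1142:
Numerator: 200(j1142) + 400000 = 400000 + j228400
Denominator: (j1142) + 8 = 8 + j1142
|N| = √(400000² + 228400²) ≈ 4.6062e+05, ∠N ≈ 29.73°
|D| = √(8² + 1142²) ≈ 1142, ∠D ≈ 89.60°
|G| = 4.6062e+05 / 1142 ≈ 403.35
Gain = 20 log₁₀(403.35) ≈ 52.11 dB
∠G = 29.73° − 89.60° = -59.87°

ω = 200: 66.1 dB, -82.0°; ω = 1142: 52.1 dB, -59.9°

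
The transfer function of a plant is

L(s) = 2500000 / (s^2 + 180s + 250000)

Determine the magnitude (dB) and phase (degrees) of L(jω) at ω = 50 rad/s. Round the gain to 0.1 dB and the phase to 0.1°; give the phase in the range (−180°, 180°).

20.1 dB, -2.1°

At s = jω = j50:
quadratic: (j50)² + 180·j50 + 250000 = 247500 + j9000 → |·| ≈ 2.4766e+05, ∠ ≈ 2.08°
|L| = 2500000 / 2.4766e+05 ≈ 10.094
Gain = 20 log₁₀(10.094) ≈ 20.08 dB
∠L = 0.00° − 2.08° = -2.08°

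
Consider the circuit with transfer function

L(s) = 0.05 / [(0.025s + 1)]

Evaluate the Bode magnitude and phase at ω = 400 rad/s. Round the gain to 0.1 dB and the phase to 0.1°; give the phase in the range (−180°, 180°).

-46.1 dB, -84.3°

At ω = 400 rad/s:
pole (1 + j400·0.025) = 1 + j10 → |·| ≈ 10.05, ∠ ≈ 84.29°
|L| = 0.05 · 1 / (10.05) ≈ 0.0049751
Gain = 20 log₁₀(0.0049751) ≈ -46.06 dB
∠L = (0°) − (84.29°) = -84.29°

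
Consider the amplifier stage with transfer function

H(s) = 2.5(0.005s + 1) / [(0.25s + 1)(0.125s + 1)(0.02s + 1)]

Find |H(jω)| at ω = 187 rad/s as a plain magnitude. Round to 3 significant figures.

At ω = 187 rad/s:
zero (1 + j187·0.005) = 1 + j0.935 → |·| ≈ 1.369, ∠ ≈ 43.08°
pole (1 + j187·0.25) = 1 + j46.75 → |·| ≈ 46.761, ∠ ≈ 88.77°
pole (1 + j187·0.125) = 1 + j23.375 → |·| ≈ 23.396, ∠ ≈ 87.55°
pole (1 + j187·0.02) = 1 + j3.74 → |·| ≈ 3.8714, ∠ ≈ 75.03°
|H| = 2.5 · 1.369 / (46.761 · 23.396 · 3.8714) ≈ 0.00080807

0.000808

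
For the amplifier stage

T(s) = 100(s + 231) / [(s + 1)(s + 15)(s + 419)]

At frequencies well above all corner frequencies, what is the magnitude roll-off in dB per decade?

-40 dB/decade

Each pole contributes −20 dB/decade at high frequency; each zero contributes +20 dB/decade.
Net: 1 zero(s) − 3 pole(s) → -40 dB/decade.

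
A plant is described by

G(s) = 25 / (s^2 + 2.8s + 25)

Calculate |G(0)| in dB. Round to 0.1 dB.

0.0 dB

G(0) = 25 / 25 = 1
20 log₁₀(1) ≈ 0.00 dB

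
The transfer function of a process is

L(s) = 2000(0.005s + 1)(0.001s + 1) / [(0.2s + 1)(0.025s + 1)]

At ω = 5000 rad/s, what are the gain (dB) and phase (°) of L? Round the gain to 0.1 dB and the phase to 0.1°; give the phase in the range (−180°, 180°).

6.2 dB, -13.1°

At ω = 5000 rad/s:
zero (1 + j5000·0.005) = 1 + j25 → |·| ≈ 25.02, ∠ ≈ 87.71°
zero (1 + j5000·0.001) = 1 + j5 → |·| ≈ 5.099, ∠ ≈ 78.69°
pole (1 + j5000·0.2) = 1 + j1000 → |·| ≈ 1000, ∠ ≈ 89.94°
pole (1 + j5000·0.025) = 1 + j125 → |·| ≈ 125, ∠ ≈ 89.54°
|L| = 2000 · 25.02 · 5.099 / (1000 · 125) ≈ 2.0412
Gain = 20 log₁₀(2.0412) ≈ 6.20 dB
∠L = (87.71° + 78.69°) − (89.94° + 89.54°) = -13.08°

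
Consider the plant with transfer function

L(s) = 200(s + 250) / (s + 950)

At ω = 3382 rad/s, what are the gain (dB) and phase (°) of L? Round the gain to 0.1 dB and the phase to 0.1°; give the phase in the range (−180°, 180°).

45.7 dB, 11.5°

At s = jω = j3382:
zero (s+250): 250 + j3382 → |·| = √(250²+3382²) = √11500424 ≈ 3391.2, ∠ = arctan(3382/250) ≈ 85.77°
pole (s+950): 950 + j3382 → |·| = √(950²+3382²) = √12340424 ≈ 3512.9, ∠ = arctan(3382/950) ≈ 74.31°
|L| = 200 · 3391.2 / 3512.9 ≈ 193.07
Gain = 20 log₁₀(193.07) ≈ 45.71 dB
∠L = 85.77° − 74.31° = 11.46°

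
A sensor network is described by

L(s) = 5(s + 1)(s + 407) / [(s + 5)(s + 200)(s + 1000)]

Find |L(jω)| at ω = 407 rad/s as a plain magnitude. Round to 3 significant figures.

0.00588

At s = jω = j407:
zero (s+1): 1 + j407 → |·| = √(1²+407²) = √165650 ≈ 407, ∠ = arctan(407/1) ≈ 89.86°
zero (s+407): 407 + j407 → |·| = √(407²+407²) = √331298 ≈ 575.58, ∠ = arctan(407/407) ≈ 45.00°
pole (s+5): 5 + j407 → |·| = √(5²+407²) = √165674 ≈ 407.03, ∠ = arctan(407/5) ≈ 89.30°
pole (s+200): 200 + j407 → |·| = √(200²+407²) = √205649 ≈ 453.49, ∠ = arctan(407/200) ≈ 63.83°
pole (s+1000): 1000 + j407 → |·| = √(1000²+407²) = √1165649 ≈ 1079.7, ∠ = arctan(407/1000) ≈ 22.15°
|L| = 5 · 2.3426e+05 / 1.993e+08 ≈ 0.0058771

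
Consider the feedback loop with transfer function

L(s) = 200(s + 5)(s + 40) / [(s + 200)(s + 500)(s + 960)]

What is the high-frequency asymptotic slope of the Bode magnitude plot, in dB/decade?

-20 dB/decade

Each pole contributes −20 dB/decade at high frequency; each zero contributes +20 dB/decade.
Net: 2 zero(s) − 3 pole(s) → -20 dB/decade.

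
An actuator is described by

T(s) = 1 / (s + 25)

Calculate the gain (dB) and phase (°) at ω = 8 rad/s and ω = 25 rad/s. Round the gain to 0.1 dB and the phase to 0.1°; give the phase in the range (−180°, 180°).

Substitute s = j8:
Numerator: 1 = 1 + j0
Denominator: (j8) + 25 = 25 + j8
|N| = √(1² + 0²) ≈ 1, ∠N ≈ 0.00°
|D| = √(25² + 8²) ≈ 26.249, ∠D ≈ 17.74°
|T| = 1 / 26.249 ≈ 0.038097
Gain = 20 log₁₀(0.038097) ≈ -28.38 dB
∠T = 0.00° − 17.74° = -17.74°

Substitute s = j25:
Numerator: 1 = 1 + j0
Denominator: (j25) + 25 = 25 + j25
|N| = √(1² + 0²) ≈ 1, ∠N ≈ 0.00°
|D| = √(25² + 25²) ≈ 35.355, ∠D ≈ 45.00°
|T| = 1 / 35.355 ≈ 0.028285
Gain = 20 log₁₀(0.028285) ≈ -30.97 dB
∠T = 0.00° − 45.00° = -45.00°

ω = 8: -28.4 dB, -17.7°; ω = 25: -31.0 dB, -45.0°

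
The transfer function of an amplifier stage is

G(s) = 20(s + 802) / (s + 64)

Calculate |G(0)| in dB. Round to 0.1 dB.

48.0 dB

G(0) = 20·802 / (64) ≈ 250.62
20 log₁₀(250.62) ≈ 47.98 dB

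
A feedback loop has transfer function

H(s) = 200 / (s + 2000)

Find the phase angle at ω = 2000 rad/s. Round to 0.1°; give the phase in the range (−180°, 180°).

Substitute s = j2000:
Numerator: 200 = 200 + j0
Denominator: (j2000) + 2000 = 2000 + j2000
|N| = √(200² + 0²) ≈ 200, ∠N ≈ 0.00°
|D| = √(2000² + 2000²) ≈ 2828.4, ∠D ≈ 45.00°
∠H = 0.00° − 45.00° = -45.00°

-45.0°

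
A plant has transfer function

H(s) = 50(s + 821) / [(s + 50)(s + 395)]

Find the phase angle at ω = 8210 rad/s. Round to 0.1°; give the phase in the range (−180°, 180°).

At s = jω = j8210:
zero (s+821): 821 + j8210 → |·| = √(821²+8210²) = √68078141 ≈ 8250.9, ∠ = arctan(8210/821) ≈ 84.29°
pole (s+50): 50 + j8210 → |·| = √(50²+8210²) = √67406600 ≈ 8210.2, ∠ = arctan(8210/50) ≈ 89.65°
pole (s+395): 395 + j8210 → |·| = √(395²+8210²) = √67560125 ≈ 8219.5, ∠ = arctan(8210/395) ≈ 87.25°
∠H = 84.29° − 176.90° = -92.61°

-92.6°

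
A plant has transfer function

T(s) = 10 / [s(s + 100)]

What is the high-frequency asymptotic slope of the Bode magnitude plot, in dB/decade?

-40 dB/decade

Each pole contributes −20 dB/decade at high frequency; each zero contributes +20 dB/decade.
Net: 0 zero(s) − 2 pole(s) → -40 dB/decade.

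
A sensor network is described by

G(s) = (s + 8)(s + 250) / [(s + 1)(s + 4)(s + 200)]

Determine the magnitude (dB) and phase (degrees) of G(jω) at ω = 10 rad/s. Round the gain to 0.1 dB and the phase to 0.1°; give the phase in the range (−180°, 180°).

At s = jω = j10:
zero (s+8): 8 + j10 → |·| = √(8²+10²) = √164 ≈ 12.806, ∠ = arctan(10/8) ≈ 51.34°
zero (s+250): 250 + j10 → |·| = √(250²+10²) = √62600 ≈ 250.2, ∠ = arctan(10/250) ≈ 2.29°
pole (s+1): 1 + j10 → |·| = √(1²+10²) = √101 ≈ 10.05, ∠ = arctan(10/1) ≈ 84.29°
pole (s+4): 4 + j10 → |·| = √(4²+10²) = √116 ≈ 10.77, ∠ = arctan(10/4) ≈ 68.20°
pole (s+200): 200 + j10 → |·| = √(200²+10²) = √40100 ≈ 200.25, ∠ = arctan(10/200) ≈ 2.86°
|G| = 1 · 3204.1 / 21675 ≈ 0.14782
Gain = 20 log₁₀(0.14782) ≈ -16.61 dB
∠G = 53.63° − 155.35° = -101.72°

-16.6 dB, -101.7°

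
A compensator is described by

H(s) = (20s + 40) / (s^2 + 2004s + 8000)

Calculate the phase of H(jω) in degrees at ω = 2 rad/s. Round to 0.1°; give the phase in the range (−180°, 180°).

Substitute s = j2:
Numerator: 20(j2) + 40 = 40 + j40
Denominator: (j2)^2 + 2004(j2) + 8000 = 7996 + j4008
|N| = √(40² + 40²) ≈ 56.569, ∠N ≈ 45.00°
|D| = √(7996² + 4008²) ≈ 8944.3, ∠D ≈ 26.62°
∠H = 45.00° − 26.62° = 18.38°

18.4°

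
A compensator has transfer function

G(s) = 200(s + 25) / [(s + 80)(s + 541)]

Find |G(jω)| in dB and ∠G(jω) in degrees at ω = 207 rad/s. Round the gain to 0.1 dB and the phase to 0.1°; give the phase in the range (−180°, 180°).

At s = jω = j207:
zero (s+25): 25 + j207 → |·| = √(25²+207²) = √43474 ≈ 208.5, ∠ = arctan(207/25) ≈ 83.11°
pole (s+80): 80 + j207 → |·| = √(80²+207²) = √49249 ≈ 221.92, ∠ = arctan(207/80) ≈ 68.87°
pole (s+541): 541 + j207 → |·| = √(541²+207²) = √335530 ≈ 579.25, ∠ = arctan(207/541) ≈ 20.94°
|G| = 200 · 208.5 / 1.2855e+05 ≈ 0.32439
Gain = 20 log₁₀(0.32439) ≈ -9.78 dB
∠G = 83.11° − 89.81° = -6.70°

-9.8 dB, -6.7°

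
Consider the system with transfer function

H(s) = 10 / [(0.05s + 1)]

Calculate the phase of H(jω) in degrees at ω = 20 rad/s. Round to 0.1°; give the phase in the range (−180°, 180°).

-45.0°

At ω = 20 rad/s:
pole (1 + j20·0.05) = 1 + j1 → |·| ≈ 1.4142, ∠ ≈ 45.00°
∠H = (0°) − (45.00°) = -45.00°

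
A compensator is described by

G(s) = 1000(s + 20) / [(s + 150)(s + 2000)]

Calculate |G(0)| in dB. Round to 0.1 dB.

G(0) = 1000·20 / (150·2000) ≈ 0.066667
20 log₁₀(0.066667) ≈ -23.52 dB

-23.5 dB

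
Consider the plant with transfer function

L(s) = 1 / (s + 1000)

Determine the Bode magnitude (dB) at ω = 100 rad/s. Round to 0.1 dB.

-60.0 dB

Substitute s = j100:
Numerator: 1 = 1 + j0
Denominator: (j100) + 1000 = 1000 + j100
|N| = √(1² + 0²) ≈ 1, ∠N ≈ 0.00°
|D| = √(1000² + 100²) ≈ 1005, ∠D ≈ 5.71°
|L| = 1 / 1005 ≈ 0.00099502
Gain = 20 log₁₀(0.00099502) ≈ -60.04 dB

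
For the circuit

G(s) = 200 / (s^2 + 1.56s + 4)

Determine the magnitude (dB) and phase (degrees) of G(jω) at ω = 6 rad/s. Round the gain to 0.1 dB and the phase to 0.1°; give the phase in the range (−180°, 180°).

At s = jω = j6:
quadratic: (j6)² + 1.56·j6 + 4 = -32 + j9.36 → |·| ≈ 33.341, ∠ ≈ 163.70°
|G| = 200 / 33.341 ≈ 5.9986
Gain = 20 log₁₀(5.9986) ≈ 15.56 dB
∠G = 0.00° − 163.70° = -163.70°

15.6 dB, -163.7°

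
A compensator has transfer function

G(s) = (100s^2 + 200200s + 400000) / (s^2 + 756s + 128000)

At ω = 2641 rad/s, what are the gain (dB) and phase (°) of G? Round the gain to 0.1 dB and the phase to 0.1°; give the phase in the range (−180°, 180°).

Substitute s = j2641:
Numerator: 100(j2641)^2 + 200200(j2641) + 400000 = -697088100 + j528728200
Denominator: (j2641)^2 + 756(j2641) + 128000 = -6846881 + j1996596
|N| = √(697088100² + 528728200²) ≈ 8.7492e+08, ∠N ≈ 142.82°
|D| = √(6846881² + 1996596²) ≈ 7.1321e+06, ∠D ≈ 163.74°
|G| = 8.7492e+08 / 7.1321e+06 ≈ 122.67
Gain = 20 log₁₀(122.67) ≈ 41.77 dB
∠G = 142.82° − 163.74° = -20.92°

41.8 dB, -20.9°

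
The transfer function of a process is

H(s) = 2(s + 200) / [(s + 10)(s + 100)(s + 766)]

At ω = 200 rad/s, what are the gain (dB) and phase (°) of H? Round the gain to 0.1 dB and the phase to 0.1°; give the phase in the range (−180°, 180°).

At s = jω = j200:
zero (s+200): 200 + j200 → |·| = √(200²+200²) = √80000 ≈ 282.84, ∠ = arctan(200/200) ≈ 45.00°
pole (s+10): 10 + j200 → |·| = √(10²+200²) = √40100 ≈ 200.25, ∠ = arctan(200/10) ≈ 87.14°
pole (s+100): 100 + j200 → |·| = √(100²+200²) = √50000 ≈ 223.61, ∠ = arctan(200/100) ≈ 63.43°
pole (s+766): 766 + j200 → |·| = √(766²+200²) = √626756 ≈ 791.68, ∠ = arctan(200/766) ≈ 14.63°
|H| = 2 · 282.84 / 3.545e+07 ≈ 1.5957e-05
Gain = 20 log₁₀(1.5957e-05) ≈ -95.94 dB
∠H = 45.00° − 165.20° = -120.20°

-95.9 dB, -120.2°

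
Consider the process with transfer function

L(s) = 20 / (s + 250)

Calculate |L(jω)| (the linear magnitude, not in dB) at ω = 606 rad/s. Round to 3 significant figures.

At s = jω = j606:
pole (s+250): 250 + j606 → |·| = √(250²+606²) = √429736 ≈ 655.54, ∠ = arctan(606/250) ≈ 67.58°
|L| = 20 / 655.54 ≈ 0.030509

0.0305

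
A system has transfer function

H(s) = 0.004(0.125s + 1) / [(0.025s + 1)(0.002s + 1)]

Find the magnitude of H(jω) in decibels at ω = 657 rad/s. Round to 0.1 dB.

At ω = 657 rad/s:
zero (1 + j657·0.125) = 1 + j82.125 → |·| ≈ 82.131, ∠ ≈ 89.30°
pole (1 + j657·0.025) = 1 + j16.425 → |·| ≈ 16.455, ∠ ≈ 86.52°
pole (1 + j657·0.002) = 1 + j1.314 → |·| ≈ 1.6512, ∠ ≈ 52.73°
|H| = 0.004 · 82.131 / (16.455 · 1.6512) ≈ 0.012091
Gain = 20 log₁₀(0.012091) ≈ -38.35 dB

-38.4 dB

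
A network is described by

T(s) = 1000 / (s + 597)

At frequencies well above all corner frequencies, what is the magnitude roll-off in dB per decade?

Each pole contributes −20 dB/decade at high frequency; each zero contributes +20 dB/decade.
Net: 0 zero(s) − 1 pole(s) → -20 dB/decade.

-20 dB/decade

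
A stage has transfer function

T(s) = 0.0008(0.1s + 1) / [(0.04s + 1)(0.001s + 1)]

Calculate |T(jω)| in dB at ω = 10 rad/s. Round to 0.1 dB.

-59.6 dB

At ω = 10 rad/s:
zero (1 + j10·0.1) = 1 + j1 → |·| ≈ 1.4142, ∠ ≈ 45.00°
pole (1 + j10·0.04) = 1 + j0.4 → |·| ≈ 1.077, ∠ ≈ 21.80°
pole (1 + j10·0.001) = 1 + j0.01 → |·| ≈ 1, ∠ ≈ 0.57°
|T| = 0.0008 · 1.4142 / (1.077 · 1) ≈ 0.0010505
Gain = 20 log₁₀(0.0010505) ≈ -59.57 dB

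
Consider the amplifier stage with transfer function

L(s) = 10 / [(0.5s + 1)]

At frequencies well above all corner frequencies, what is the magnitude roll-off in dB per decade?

Each pole contributes −20 dB/decade at high frequency; each zero contributes +20 dB/decade.
Net: 0 zero(s) − 1 pole(s) → -20 dB/decade.

-20 dB/decade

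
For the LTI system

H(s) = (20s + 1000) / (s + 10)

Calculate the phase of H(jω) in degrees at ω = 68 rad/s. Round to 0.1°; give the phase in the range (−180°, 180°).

Substitute s = j68:
Numerator: 20(j68) + 1000 = 1000 + j1360
Denominator: (j68) + 10 = 10 + j68
|N| = √(1000² + 1360²) ≈ 1688.1, ∠N ≈ 53.67°
|D| = √(10² + 68²) ≈ 68.731, ∠D ≈ 81.63°
∠H = 53.67° − 81.63° = -27.96°

-28.0°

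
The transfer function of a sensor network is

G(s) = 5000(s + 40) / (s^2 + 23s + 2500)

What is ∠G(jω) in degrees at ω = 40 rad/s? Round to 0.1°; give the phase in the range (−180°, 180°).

At s = jω = j40:
zero (s+40): 40 + j40 → |·| = √(40²+40²) = √3200 ≈ 56.569, ∠ = arctan(40/40) ≈ 45.00°
quadratic: (j40)² + 23·j40 + 2500 = 900 + j920 → |·| ≈ 1287, ∠ ≈ 45.63°
∠G = 45.00° − 45.63° = -0.63°

-0.6°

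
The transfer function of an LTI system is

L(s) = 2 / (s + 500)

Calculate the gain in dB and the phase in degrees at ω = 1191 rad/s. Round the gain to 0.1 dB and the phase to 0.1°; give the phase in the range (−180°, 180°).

At s = jω = j1191:
pole (s+500): 500 + j1191 → |·| = √(500²+1191²) = √1668481 ≈ 1291.7, ∠ = arctan(1191/500) ≈ 67.23°
|L| = 2 / 1291.7 ≈ 0.0015483
Gain = 20 log₁₀(0.0015483) ≈ -56.20 dB
∠L = 0.00° − 67.23° = -67.23°

-56.2 dB, -67.2°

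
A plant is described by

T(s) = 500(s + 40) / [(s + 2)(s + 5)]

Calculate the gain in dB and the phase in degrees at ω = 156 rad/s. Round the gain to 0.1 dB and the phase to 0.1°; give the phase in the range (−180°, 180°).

10.4 dB, -101.8°

At s = jω = j156:
zero (s+40): 40 + j156 → |·| = √(40²+156²) = √25936 ≈ 161.05, ∠ = arctan(156/40) ≈ 75.62°
pole (s+2): 2 + j156 → |·| = √(2²+156²) = √24340 ≈ 156.01, ∠ = arctan(156/2) ≈ 89.27°
pole (s+5): 5 + j156 → |·| = √(5²+156²) = √24361 ≈ 156.08, ∠ = arctan(156/5) ≈ 88.16°
|T| = 500 · 161.05 / 24350 ≈ 3.307
Gain = 20 log₁₀(3.307) ≈ 10.39 dB
∠T = 75.62° − 177.43° = -101.81°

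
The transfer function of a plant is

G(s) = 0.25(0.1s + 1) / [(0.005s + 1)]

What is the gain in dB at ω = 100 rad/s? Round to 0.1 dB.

At ω = 100 rad/s:
zero (1 + j100·0.1) = 1 + j10 → |·| ≈ 10.05, ∠ ≈ 84.29°
pole (1 + j100·0.005) = 1 + j0.5 → |·| ≈ 1.118, ∠ ≈ 26.57°
|G| = 0.25 · 10.05 / (1.118) ≈ 2.2473
Gain = 20 log₁₀(2.2473) ≈ 7.03 dB

7.0 dB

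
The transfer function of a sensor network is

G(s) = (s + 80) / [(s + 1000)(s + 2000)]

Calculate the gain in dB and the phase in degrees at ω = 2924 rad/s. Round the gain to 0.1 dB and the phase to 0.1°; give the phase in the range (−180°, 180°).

-71.5 dB, -38.3°

At s = jω = j2924:
zero (s+80): 80 + j2924 → |·| = √(80²+2924²) = √8556176 ≈ 2925.1, ∠ = arctan(2924/80) ≈ 88.43°
pole (s+1000): 1000 + j2924 → |·| = √(1000²+2924²) = √9549776 ≈ 3090.3, ∠ = arctan(2924/1000) ≈ 71.12°
pole (s+2000): 2000 + j2924 → |·| = √(2000²+2924²) = √12549776 ≈ 3542.6, ∠ = arctan(2924/2000) ≈ 55.63°
|G| = 1 · 2925.1 / 1.0948e+07 ≈ 0.00026718
Gain = 20 log₁₀(0.00026718) ≈ -71.46 dB
∠G = 88.43° − 126.75° = -38.32°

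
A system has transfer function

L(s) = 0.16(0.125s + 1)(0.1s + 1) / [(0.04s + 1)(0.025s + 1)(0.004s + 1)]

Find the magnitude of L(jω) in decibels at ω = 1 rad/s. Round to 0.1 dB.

At ω = 1 rad/s:
zero (1 + j1·0.125) = 1 + j0.125 → |·| ≈ 1.0078, ∠ ≈ 7.13°
zero (1 + j1·0.1) = 1 + j0.1 → |·| ≈ 1.005, ∠ ≈ 5.71°
pole (1 + j1·0.04) = 1 + j0.04 → |·| ≈ 1.0008, ∠ ≈ 2.29°
pole (1 + j1·0.025) = 1 + j0.025 → |·| ≈ 1.0003, ∠ ≈ 1.43°
pole (1 + j1·0.004) = 1 + j0.004 → |·| ≈ 1, ∠ ≈ 0.23°
|L| = 0.16 · 1.0078 · 1.005 / (1.0008 · 1.0003 · 1) ≈ 0.16188
Gain = 20 log₁₀(0.16188) ≈ -15.82 dB

-15.8 dB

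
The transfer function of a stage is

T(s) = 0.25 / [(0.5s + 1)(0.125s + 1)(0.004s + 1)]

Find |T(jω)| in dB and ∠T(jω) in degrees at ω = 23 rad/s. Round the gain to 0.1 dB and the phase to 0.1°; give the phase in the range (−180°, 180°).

-43.0 dB, -161.1°

At ω = 23 rad/s:
pole (1 + j23·0.5) = 1 + j11.5 → |·| ≈ 11.543, ∠ ≈ 85.03°
pole (1 + j23·0.125) = 1 + j2.875 → |·| ≈ 3.0439, ∠ ≈ 70.82°
pole (1 + j23·0.004) = 1 + j0.092 → |·| ≈ 1.0042, ∠ ≈ 5.26°
|T| = 0.25 · 1 / (11.543 · 3.0439 · 1.0042) ≈ 0.0070855
Gain = 20 log₁₀(0.0070855) ≈ -42.99 dB
∠T = (0°) − (85.03° + 70.82° + 5.26°) = -161.11°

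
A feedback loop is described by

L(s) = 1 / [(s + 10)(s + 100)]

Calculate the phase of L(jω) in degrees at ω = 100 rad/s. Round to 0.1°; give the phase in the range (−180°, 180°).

At s = jω = j100:
pole (s+10): 10 + j100 → |·| = √(10²+100²) = √10100 ≈ 100.5, ∠ = arctan(100/10) ≈ 84.29°
pole (s+100): 100 + j100 → |·| = √(100²+100²) = √20000 ≈ 141.42, ∠ = arctan(100/100) ≈ 45.00°
∠L = 0.00° − 129.29° = -129.29°

-129.3°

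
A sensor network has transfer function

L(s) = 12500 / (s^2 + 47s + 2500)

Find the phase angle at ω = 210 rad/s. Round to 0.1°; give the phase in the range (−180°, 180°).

At s = jω = j210:
quadratic: (j210)² + 47·j210 + 2500 = -41600 + j9870 → |·| ≈ 42755, ∠ ≈ 166.65°
∠L = 0.00° − 166.65° = -166.65°

-166.7°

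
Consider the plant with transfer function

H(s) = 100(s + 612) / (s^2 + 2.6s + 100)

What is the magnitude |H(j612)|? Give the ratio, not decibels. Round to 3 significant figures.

At s = jω = j612:
zero (s+612): 612 + j612 → |·| = √(612²+612²) = √749088 ≈ 865.5, ∠ = arctan(612/612) ≈ 45.00°
quadratic: (j612)² + 2.6·j612 + 100 = -374444 + j1591.2 → |·| ≈ 3.7445e+05, ∠ ≈ 179.76°
|H| = 100 · 865.5 / 3.7445e+05 ≈ 0.23114

0.231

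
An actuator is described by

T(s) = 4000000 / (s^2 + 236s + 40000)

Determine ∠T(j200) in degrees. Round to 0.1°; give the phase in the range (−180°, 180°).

At s = jω = j200:
quadratic: (j200)² + 236·j200 + 40000 = 0 + j47200 → |·| ≈ 47200, ∠ ≈ 90.00°
∠T = 0.00° − 90.00° = -90.00°

-90.0°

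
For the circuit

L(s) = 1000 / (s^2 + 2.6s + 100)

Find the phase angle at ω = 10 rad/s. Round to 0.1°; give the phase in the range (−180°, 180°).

At s = jω = j10:
quadratic: (j10)² + 2.6·j10 + 100 = 0 + j26 → |·| ≈ 26, ∠ ≈ 90.00°
∠L = 0.00° − 90.00° = -90.00°

-90.0°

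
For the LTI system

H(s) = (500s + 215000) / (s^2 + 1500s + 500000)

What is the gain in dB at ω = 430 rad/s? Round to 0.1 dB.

Substitute s = j430:
Numerator: 500(j430) + 215000 = 215000 + j215000
Denominator: (j430)^2 + 1500(j430) + 500000 = 315100 + j645000
|N| = √(215000² + 215000²) ≈ 3.0406e+05, ∠N ≈ 45.00°
|D| = √(315100² + 645000²) ≈ 7.1785e+05, ∠D ≈ 63.96°
|H| = 3.0406e+05 / 7.1785e+05 ≈ 0.42357
Gain = 20 log₁₀(0.42357) ≈ -7.46 dB

-7.5 dB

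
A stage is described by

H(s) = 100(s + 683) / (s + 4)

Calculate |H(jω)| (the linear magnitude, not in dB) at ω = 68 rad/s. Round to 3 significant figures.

At s = jω = j68:
zero (s+683): 683 + j68 → |·| = √(683²+68²) = √471113 ≈ 686.38, ∠ = arctan(68/683) ≈ 5.69°
pole (s+4): 4 + j68 → |·| = √(4²+68²) = √4640 ≈ 68.118, ∠ = arctan(68/4) ≈ 86.63°
|H| = 100 · 686.38 / 68.118 ≈ 1007.6

1.01e+03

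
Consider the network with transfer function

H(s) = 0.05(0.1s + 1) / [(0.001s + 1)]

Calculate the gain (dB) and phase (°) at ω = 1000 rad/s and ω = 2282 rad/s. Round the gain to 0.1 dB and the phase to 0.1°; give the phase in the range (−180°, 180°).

ω = 1000: 11.0 dB, 44.4°; ω = 2282: 13.2 dB, 23.4°

At ω = 1000 rad/s:
zero (1 + j1000·0.1) = 1 + j100 → |·| ≈ 100, ∠ ≈ 89.43°
pole (1 + j1000·0.001) = 1 + j1 → |·| ≈ 1.4142, ∠ ≈ 45.00°
|H| = 0.05 · 100 / (1.4142) ≈ 3.5356
Gain = 20 log₁₀(3.5356) ≈ 10.97 dB
∠H = (89.43°) − (45.00°) = 44.43°

At ω = 2282 rad/s:
zero (1 + j2282·0.1) = 1 + j228.2 → |·| ≈ 228.2, ∠ ≈ 89.75°
pole (1 + j2282·0.001) = 1 + j2.282 → |·| ≈ 2.4915, ∠ ≈ 66.34°
|H| = 0.05 · 228.2 / (2.4915) ≈ 4.5796
Gain = 20 log₁₀(4.5796) ≈ 13.22 dB
∠H = (89.75°) − (66.34°) = 23.41°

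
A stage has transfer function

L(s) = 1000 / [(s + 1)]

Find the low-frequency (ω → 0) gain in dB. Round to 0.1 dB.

L(0) = 1000 · 1 / 1 = 1000
20 log₁₀(1000) ≈ 60.00 dB

60.0 dB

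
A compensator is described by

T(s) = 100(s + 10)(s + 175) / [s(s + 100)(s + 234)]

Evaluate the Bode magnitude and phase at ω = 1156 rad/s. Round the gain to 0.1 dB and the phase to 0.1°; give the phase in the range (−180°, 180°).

-21.4 dB, -82.7°

At s = jω = j1156:
zero (s+10): 10 + j1156 → |·| = √(10²+1156²) = √1336436 ≈ 1156, ∠ = arctan(1156/10) ≈ 89.50°
zero (s+175): 175 + j1156 → |·| = √(175²+1156²) = √1366961 ≈ 1169.2, ∠ = arctan(1156/175) ≈ 81.39°
pole (s+100): 100 + j1156 → |·| = √(100²+1156²) = √1346336 ≈ 1160.3, ∠ = arctan(1156/100) ≈ 85.06°
pole (s+234): 234 + j1156 → |·| = √(234²+1156²) = √1391092 ≈ 1179.4, ∠ = arctan(1156/234) ≈ 78.56°
pole at origin: |s| = 1156, ∠ = 90.00° (in denominator)
|T| = 100 · 1.3516e+06 / 1.5819e+09 ≈ 0.085442
Gain = 20 log₁₀(0.085442) ≈ -21.37 dB
∠T = 170.89° − 253.62° = -82.73°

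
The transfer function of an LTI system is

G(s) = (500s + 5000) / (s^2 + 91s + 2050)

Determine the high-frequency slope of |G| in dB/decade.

Each pole contributes −20 dB/decade at high frequency; each zero contributes +20 dB/decade.
Net: 1 zero(s) − 2 pole(s) → -20 dB/decade.

-20 dB/decade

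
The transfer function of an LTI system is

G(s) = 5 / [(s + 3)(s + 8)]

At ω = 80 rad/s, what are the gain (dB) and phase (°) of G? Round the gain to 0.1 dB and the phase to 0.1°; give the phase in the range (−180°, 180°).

-62.2 dB, -172.1°

At s = jω = j80:
pole (s+3): 3 + j80 → |·| = √(3²+80²) = √6409 ≈ 80.056, ∠ = arctan(80/3) ≈ 87.85°
pole (s+8): 8 + j80 → |·| = √(8²+80²) = √6464 ≈ 80.399, ∠ = arctan(80/8) ≈ 84.29°
|G| = 5 / 6436.4 ≈ 0.00077683
Gain = 20 log₁₀(0.00077683) ≈ -62.19 dB
∠G = 0.00° − 172.14° = -172.14°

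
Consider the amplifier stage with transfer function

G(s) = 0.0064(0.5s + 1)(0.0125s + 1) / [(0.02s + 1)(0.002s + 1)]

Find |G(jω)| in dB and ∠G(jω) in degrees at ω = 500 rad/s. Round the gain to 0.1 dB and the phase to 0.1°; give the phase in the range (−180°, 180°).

At ω = 500 rad/s:
zero (1 + j500·0.5) = 1 + j250 → |·| ≈ 250, ∠ ≈ 89.77°
zero (1 + j500·0.0125) = 1 + j6.25 → |·| ≈ 6.3295, ∠ ≈ 80.91°
pole (1 + j500·0.02) = 1 + j10 → |·| ≈ 10.05, ∠ ≈ 84.29°
pole (1 + j500·0.002) = 1 + j1 → |·| ≈ 1.4142, ∠ ≈ 45.00°
|G| = 0.0064 · 250 · 6.3295 / (10.05 · 1.4142) ≈ 0.71255
Gain = 20 log₁₀(0.71255) ≈ -2.94 dB
∠G = (89.77° + 80.91°) − (84.29° + 45.00°) = 41.39°

-2.9 dB, 41.4°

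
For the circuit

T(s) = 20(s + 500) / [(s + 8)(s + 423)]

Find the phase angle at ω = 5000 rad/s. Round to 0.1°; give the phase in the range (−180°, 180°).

At s = jω = j5000:
zero (s+500): 500 + j5000 → |·| = √(500²+5000²) = √25250000 ≈ 5024.9, ∠ = arctan(5000/500) ≈ 84.29°
pole (s+8): 8 + j5000 → |·| = √(8²+5000²) = √25000064 ≈ 5000, ∠ = arctan(5000/8) ≈ 89.91°
pole (s+423): 423 + j5000 → |·| = √(423²+5000²) = √25178929 ≈ 5017.9, ∠ = arctan(5000/423) ≈ 85.16°
∠T = 84.29° − 175.07° = -90.78°

-90.8°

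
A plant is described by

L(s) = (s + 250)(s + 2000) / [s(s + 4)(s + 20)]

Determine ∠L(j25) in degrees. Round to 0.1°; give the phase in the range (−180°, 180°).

At s = jω = j25:
zero (s+250): 250 + j25 → |·| = √(250²+25²) = √63125 ≈ 251.25, ∠ = arctan(25/250) ≈ 5.71°
zero (s+2000): 2000 + j25 → |·| = √(2000²+25²) = √4000625 ≈ 2000.2, ∠ = arctan(25/2000) ≈ 0.72°
pole (s+4): 4 + j25 → |·| = √(4²+25²) = √641 ≈ 25.318, ∠ = arctan(25/4) ≈ 80.91°
pole (s+20): 20 + j25 → |·| = √(20²+25²) = √1025 ≈ 32.016, ∠ = arctan(25/20) ≈ 51.34°
pole at origin: |s| = 25, ∠ = 90.00° (in denominator)
∠L = 6.43° − 222.25° = -215.82° ≡ 144.18° (principal value)

144.2°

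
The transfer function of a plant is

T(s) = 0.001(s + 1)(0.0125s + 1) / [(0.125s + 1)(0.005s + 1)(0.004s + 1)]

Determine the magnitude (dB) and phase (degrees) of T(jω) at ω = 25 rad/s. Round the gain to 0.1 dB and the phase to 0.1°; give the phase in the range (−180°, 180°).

At ω = 25 rad/s:
zero (1 + j25·1) = 1 + j25 → |·| ≈ 25.02, ∠ ≈ 87.71°
zero (1 + j25·0.0125) = 1 + j0.3125 → |·| ≈ 1.0477, ∠ ≈ 17.35°
pole (1 + j25·0.125) = 1 + j3.125 → |·| ≈ 3.2811, ∠ ≈ 72.26°
pole (1 + j25·0.005) = 1 + j0.125 → |·| ≈ 1.0078, ∠ ≈ 7.13°
pole (1 + j25·0.004) = 1 + j0.1 → |·| ≈ 1.005, ∠ ≈ 5.71°
|T| = 0.001 · 25.02 · 1.0477 / (3.2811 · 1.0078 · 1.005) ≈ 0.007888
Gain = 20 log₁₀(0.007888) ≈ -42.06 dB
∠T = (87.71° + 17.35°) − (72.26° + 7.13° + 5.71°) = 19.96°

-42.1 dB, 20.0°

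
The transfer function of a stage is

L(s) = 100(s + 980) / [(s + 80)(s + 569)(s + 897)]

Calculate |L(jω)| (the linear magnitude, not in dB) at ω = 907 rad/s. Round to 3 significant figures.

0.000107

At s = jω = j907:
zero (s+980): 980 + j907 → |·| = √(980²+907²) = √1783049 ≈ 1335.3, ∠ = arctan(907/980) ≈ 42.78°
pole (s+80): 80 + j907 → |·| = √(80²+907²) = √829049 ≈ 910.52, ∠ = arctan(907/80) ≈ 84.96°
pole (s+569): 569 + j907 → |·| = √(569²+907²) = √1146410 ≈ 1070.7, ∠ = arctan(907/569) ≈ 57.90°
pole (s+897): 897 + j907 → |·| = √(897²+907²) = √1627258 ≈ 1275.6, ∠ = arctan(907/897) ≈ 45.32°
|L| = 100 · 1335.3 / 1.2436e+09 ≈ 0.00010737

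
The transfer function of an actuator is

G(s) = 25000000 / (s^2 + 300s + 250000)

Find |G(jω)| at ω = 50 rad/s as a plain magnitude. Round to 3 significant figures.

At s = jω = j50:
quadratic: (j50)² + 300·j50 + 250000 = 247500 + j15000 → |·| ≈ 2.4795e+05, ∠ ≈ 3.47°
|G| = 25000000 / 2.4795e+05 ≈ 100.83

101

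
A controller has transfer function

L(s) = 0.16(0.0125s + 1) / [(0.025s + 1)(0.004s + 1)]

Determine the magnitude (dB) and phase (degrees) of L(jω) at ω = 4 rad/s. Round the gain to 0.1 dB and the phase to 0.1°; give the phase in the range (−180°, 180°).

At ω = 4 rad/s:
zero (1 + j4·0.0125) = 1 + j0.05 → |·| ≈ 1.0012, ∠ ≈ 2.86°
pole (1 + j4·0.025) = 1 + j0.1 → |·| ≈ 1.005, ∠ ≈ 5.71°
pole (1 + j4·0.004) = 1 + j0.016 → |·| ≈ 1.0001, ∠ ≈ 0.92°
|L| = 0.16 · 1.0012 / (1.005 · 1.0001) ≈ 0.15938
Gain = 20 log₁₀(0.15938) ≈ -15.95 dB
∠L = (2.86°) − (5.71° + 0.92°) = -3.77°

-16.0 dB, -3.8°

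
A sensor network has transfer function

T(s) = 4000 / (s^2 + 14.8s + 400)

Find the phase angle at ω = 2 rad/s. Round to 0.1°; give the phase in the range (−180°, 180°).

-4.3°

At s = jω = j2:
quadratic: (j2)² + 14.8·j2 + 400 = 396 + j29.6 → |·| ≈ 397.1, ∠ ≈ 4.27°
∠T = 0.00° − 4.27° = -4.27°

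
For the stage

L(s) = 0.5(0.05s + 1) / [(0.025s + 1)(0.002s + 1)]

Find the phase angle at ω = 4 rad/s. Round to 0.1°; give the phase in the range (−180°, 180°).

At ω = 4 rad/s:
zero (1 + j4·0.05) = 1 + j0.2 → |·| ≈ 1.0198, ∠ ≈ 11.31°
pole (1 + j4·0.025) = 1 + j0.1 → |·| ≈ 1.005, ∠ ≈ 5.71°
pole (1 + j4·0.002) = 1 + j0.008 → |·| ≈ 1, ∠ ≈ 0.46°
∠L = (11.31°) − (5.71° + 0.46°) = 5.14°

5.1°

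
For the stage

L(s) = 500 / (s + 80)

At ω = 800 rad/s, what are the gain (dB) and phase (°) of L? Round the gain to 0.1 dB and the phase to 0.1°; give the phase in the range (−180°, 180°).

-4.1 dB, -84.3°

At s = jω = j800:
pole (s+80): 80 + j800 → |·| = √(80²+800²) = √646400 ≈ 803.99, ∠ = arctan(800/80) ≈ 84.29°
|L| = 500 / 803.99 ≈ 0.6219
Gain = 20 log₁₀(0.6219) ≈ -4.13 dB
∠L = 0.00° − 84.29° = -84.29°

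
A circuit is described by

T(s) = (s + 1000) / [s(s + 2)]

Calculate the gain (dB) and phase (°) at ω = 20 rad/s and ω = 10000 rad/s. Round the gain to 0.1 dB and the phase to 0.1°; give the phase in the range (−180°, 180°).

At s = jω = j20:
zero (s+1000): 1000 + j20 → |·| = √(1000²+20²) = √1000400 ≈ 1000.2, ∠ = arctan(20/1000) ≈ 1.15°
pole (s+2): 2 + j20 → |·| = √(2²+20²) = √404 ≈ 20.1, ∠ = arctan(20/2) ≈ 84.29°
pole at origin: |s| = 20, ∠ = 90.00° (in denominator)
|T| = 1 · 1000.2 / 402 ≈ 2.4881
Gain = 20 log₁₀(2.4881) ≈ 7.92 dB
∠T = 1.15° − 174.29° = -173.14°

At s = jω = j10000:
zero (s+1000): 1000 + j10000 → |·| = √(1000²+10000²) = √101000000 ≈ 10050, ∠ = arctan(10000/1000) ≈ 84.29°
pole (s+2): 2 + j10000 → |·| = √(2²+10000²) = √100000004 ≈ 10000, ∠ = arctan(10000/2) ≈ 89.99°
pole at origin: |s| = 10000, ∠ = 90.00° (in denominator)
|T| = 1 · 10050 / 1e+08 ≈ 0.0001005
Gain = 20 log₁₀(0.0001005) ≈ -79.96 dB
∠T = 84.29° − 179.99° = -95.70°

ω = 20: 7.9 dB, -173.1°; ω = 10000: -80.0 dB, -95.7°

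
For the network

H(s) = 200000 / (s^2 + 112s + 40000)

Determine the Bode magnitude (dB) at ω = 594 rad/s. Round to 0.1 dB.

-4.1 dB

At s = jω = j594:
quadratic: (j594)² + 112·j594 + 40000 = -312836 + j66528 → |·| ≈ 3.1983e+05, ∠ ≈ 167.99°
|H| = 200000 / 3.1983e+05 ≈ 0.62533
Gain = 20 log₁₀(0.62533) ≈ -4.08 dB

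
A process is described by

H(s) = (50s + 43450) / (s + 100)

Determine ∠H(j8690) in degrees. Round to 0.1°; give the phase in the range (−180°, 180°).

-5.1°

Substitute s = j8690:
Numerator: 50(j8690) + 43450 = 43450 + j434500
Denominator: (j8690) + 100 = 100 + j8690
|N| = √(43450² + 434500²) ≈ 4.3667e+05, ∠N ≈ 84.29°
|D| = √(100² + 8690²) ≈ 8690.6, ∠D ≈ 89.34°
∠H = 84.29° − 89.34° = -5.05°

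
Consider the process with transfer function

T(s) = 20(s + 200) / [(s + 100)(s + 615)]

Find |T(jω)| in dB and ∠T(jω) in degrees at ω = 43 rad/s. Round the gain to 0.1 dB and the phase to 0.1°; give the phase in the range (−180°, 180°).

At s = jω = j43:
zero (s+200): 200 + j43 → |·| = √(200²+43²) = √41849 ≈ 204.57, ∠ = arctan(43/200) ≈ 12.13°
pole (s+100): 100 + j43 → |·| = √(100²+43²) = √11849 ≈ 108.85, ∠ = arctan(43/100) ≈ 23.27°
pole (s+615): 615 + j43 → |·| = √(615²+43²) = √380074 ≈ 616.5, ∠ = arctan(43/615) ≈ 4.00°
|T| = 20 · 204.57 / 67106 ≈ 0.060969
Gain = 20 log₁₀(0.060969) ≈ -24.30 dB
∠T = 12.13° − 27.27° = -15.14°

-24.3 dB, -15.1°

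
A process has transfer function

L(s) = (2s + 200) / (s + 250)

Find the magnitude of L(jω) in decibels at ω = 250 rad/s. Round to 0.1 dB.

Substitute s = j250:
Numerator: 2(j250) + 200 = 200 + j500
Denominator: (j250) + 250 = 250 + j250
|N| = √(200² + 500²) ≈ 538.52, ∠N ≈ 68.20°
|D| = √(250² + 250²) ≈ 353.55, ∠D ≈ 45.00°
|L| = 538.52 / 353.55 ≈ 1.5232
Gain = 20 log₁₀(1.5232) ≈ 3.66 dB

3.7 dB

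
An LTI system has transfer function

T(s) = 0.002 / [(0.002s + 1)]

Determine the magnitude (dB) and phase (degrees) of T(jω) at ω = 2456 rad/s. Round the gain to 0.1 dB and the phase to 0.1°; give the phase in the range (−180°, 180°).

-68.0 dB, -78.5°

At ω = 2456 rad/s:
pole (1 + j2456·0.002) = 1 + j4.912 → |·| ≈ 5.0128, ∠ ≈ 78.49°
|T| = 0.002 · 1 / (5.0128) ≈ 0.00039898
Gain = 20 log₁₀(0.00039898) ≈ -67.98 dB
∠T = (0°) − (78.49°) = -78.49°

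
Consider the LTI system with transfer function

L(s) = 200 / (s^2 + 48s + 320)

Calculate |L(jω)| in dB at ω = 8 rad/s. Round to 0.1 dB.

-7.3 dB

Substitute s = j8:
Numerator: 200 = 200 + j0
Denominator: (j8)^2 + 48(j8) + 320 = 256 + j384
|N| = √(200² + 0²) ≈ 200, ∠N ≈ 0.00°
|D| = √(256² + 384²) ≈ 461.51, ∠D ≈ 56.31°
|L| = 200 / 461.51 ≈ 0.43336
Gain = 20 log₁₀(0.43336) ≈ -7.26 dB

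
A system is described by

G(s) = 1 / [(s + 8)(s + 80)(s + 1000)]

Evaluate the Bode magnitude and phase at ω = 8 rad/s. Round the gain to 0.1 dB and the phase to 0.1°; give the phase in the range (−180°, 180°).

-119.2 dB, -51.2°

At s = jω = j8:
pole (s+8): 8 + j8 → |·| = √(8²+8²) = √128 ≈ 11.314, ∠ = arctan(8/8) ≈ 45.00°
pole (s+80): 80 + j8 → |·| = √(80²+8²) = √6464 ≈ 80.399, ∠ = arctan(8/80) ≈ 5.71°
pole (s+1000): 1000 + j8 → |·| = √(1000²+8²) = √1000064 ≈ 1000, ∠ = arctan(8/1000) ≈ 0.46°
|G| = 1 / 9.0963e+05 ≈ 1.0993e-06
Gain = 20 log₁₀(1.0993e-06) ≈ -119.18 dB
∠G = 0.00° − 51.17° = -51.17°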